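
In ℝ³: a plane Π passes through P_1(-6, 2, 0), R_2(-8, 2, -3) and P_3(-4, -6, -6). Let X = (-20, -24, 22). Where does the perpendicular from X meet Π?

(4, -6, 6)

P_1R_2 = (-2, 0, -3), P_1P_3 = (2, -8, -6); a normal to Π is P_1R_2 × P_1P_3 = (-24, -18, 16).
Using P_1: Π has equation -24x - 18y + 16z = 108.
Foot = X − λn with λ = (n·X − d)/|n|² = (1264 − 108)/1156 = 1.
Foot = (-20, -24, 22) − 1·(-24, -18, 16) = (4, -6, 6).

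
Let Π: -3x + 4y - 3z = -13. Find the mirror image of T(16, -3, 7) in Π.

λ = (n·T − d)/|n|² = (-81 − (-13))/34 = -2.
Reflection = T − 2λn = (16, -3, 7) − (-4)·(-3, 4, -3) = (4, 13, -5).

(4, 13, -5)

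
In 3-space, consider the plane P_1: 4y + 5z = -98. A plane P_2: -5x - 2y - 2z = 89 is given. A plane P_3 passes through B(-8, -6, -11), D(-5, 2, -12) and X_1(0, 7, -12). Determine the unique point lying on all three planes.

BD = (3, 8, -1), BX_1 = (8, 13, -1); a normal to P_3 is BD × BX_1 = (5, -5, -25).
Using B: P_3 has equation 5x - 5y - 25z = 265.
Solving the 3×3 linear system 4y + 5z = -98, -5x - 2y - 2z = 89, 5x - 5y - 25z = 265 (e.g. by elimination or Cramer's rule, determinant = -365) gives (-9, -12, -10).

(-9, -12, -10)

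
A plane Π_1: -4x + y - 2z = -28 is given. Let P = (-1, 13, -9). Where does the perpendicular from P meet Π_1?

Foot = P − λn with λ = (n·P − d)/|n|² = (35 − (-28))/21 = 3.
Foot = (-1, 13, -9) − 3·(-4, 1, -2) = (11, 10, -3).

(11, 10, -3)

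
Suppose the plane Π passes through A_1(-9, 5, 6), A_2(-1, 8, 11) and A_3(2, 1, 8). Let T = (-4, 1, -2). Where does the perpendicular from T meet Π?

(-6, -2, 3)

A_1A_2 = (8, 3, 5), A_1A_3 = (11, -4, 2); a normal to Π is A_1A_2 × A_1A_3 = (26, 39, -65).
Using A_1: Π has equation 26x + 39y - 65z = -429.
Foot = T − λn with λ = (n·T − d)/|n|² = (65 − (-429))/6422 = 1/13.
Foot = (-4, 1, -2) − (1/13)·(26, 39, -65) = (-6, -2, 3).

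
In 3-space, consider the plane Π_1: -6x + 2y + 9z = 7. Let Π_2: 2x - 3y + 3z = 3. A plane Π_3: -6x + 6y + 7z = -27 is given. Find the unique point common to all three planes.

Solving the 3×3 linear system -6x + 2y + 9z = 7, 2x - 3y + 3z = 3, -6x + 6y + 7z = -27 (e.g. by elimination or Cramer's rule, determinant = 116) gives (-9, -10, -3).

(-9, -10, -3)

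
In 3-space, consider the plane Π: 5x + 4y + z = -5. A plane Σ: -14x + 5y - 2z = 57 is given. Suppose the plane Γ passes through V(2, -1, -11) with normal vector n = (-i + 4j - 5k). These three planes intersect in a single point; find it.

Γ: n·r = n·V gives -x + 4y - 5z = 49.
Solving the 3×3 linear system 5x + 4y + z = -5, -14x + 5y - 2z = 57, -x + 4y - 5z = 49 (e.g. by elimination or Cramer's rule, determinant = -408) gives (-2, 3, -7).

(-2, 3, -7)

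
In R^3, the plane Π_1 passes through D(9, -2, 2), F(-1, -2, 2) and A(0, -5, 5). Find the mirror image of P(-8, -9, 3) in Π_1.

(-8, -3, 9)

DF = (-10, 0, 0), DA = (-9, -3, 3); a normal to Π_1 is DF × DA = (0, 30, 30).
Using D: Π_1 has equation 30y + 30z = 0.
λ = (n·P − d)/|n|² = (-180 − 0)/1800 = -1/10.
Reflection = P − 2λn = (-8, -9, 3) − (-1/5)·(0, 30, 30) = (-8, -3, 9).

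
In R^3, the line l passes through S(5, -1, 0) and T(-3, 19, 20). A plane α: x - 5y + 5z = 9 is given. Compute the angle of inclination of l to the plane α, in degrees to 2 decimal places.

A direction vector for l is T − S = (-8, 20, 20).
sin θ = |n·v| / (|n||v|) = |-8| / (√51 · √864) = 0.03811.
θ ≈ 2.18°.

2.18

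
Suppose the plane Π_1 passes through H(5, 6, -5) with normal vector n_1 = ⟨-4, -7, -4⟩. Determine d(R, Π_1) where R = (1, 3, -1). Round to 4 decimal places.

2.3333

Π_1: n_1·r = n_1·H gives -4x - 7y - 4z = -42.
n·R − d = (-4)·(1) + (-7)·(3) + (-4)·(-1) − (-42) = 21; |n| = √81.
Distance = |21| / √81 = 21/√81 ≈ 2.3333.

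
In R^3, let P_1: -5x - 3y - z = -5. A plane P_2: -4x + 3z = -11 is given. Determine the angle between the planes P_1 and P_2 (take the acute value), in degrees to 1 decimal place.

54.9

cos θ = |n₁·n₂| / (|n₁||n₂|) = |17| / (√35 · √25).
θ = arccos(0.57470) ≈ 54.9°.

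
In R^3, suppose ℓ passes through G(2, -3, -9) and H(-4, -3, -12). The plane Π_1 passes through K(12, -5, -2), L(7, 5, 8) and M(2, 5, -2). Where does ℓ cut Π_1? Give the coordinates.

(8, -3, -6)

A direction vector for ℓ is H − G = (-6, 0, -3).
KL = (-5, 10, 10), KM = (-10, 10, 0); a normal to Π_1 is KL × KM = (-100, -100, 50).
Using K: Π_1 has equation -100x - 100y + 50z = -800.
Substitute r = (2, -3, -9) + t(-6, 0, -3) into the plane: -350 + 450t = -800, so t = -1.
Intersection: (2, -3, -9) + (-1)·(-6, 0, -3) = (8, -3, -6).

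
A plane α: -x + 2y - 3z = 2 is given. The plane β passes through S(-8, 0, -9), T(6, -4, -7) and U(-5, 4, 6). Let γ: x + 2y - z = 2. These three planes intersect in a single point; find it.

ST = (14, -4, 2), SU = (3, 4, 15); a normal to β is ST × SU = (-68, -204, 68).
Using S: β has equation -68x - 204y + 68z = -68.
Solving the 3×3 linear system -x + 2y - 3z = 2, -68x - 204y + 68z = -68, x + 2y - z = 2 (e.g. by elimination or Cramer's rule, determinant = -272) gives (2, -1, -2).

(2, -1, -2)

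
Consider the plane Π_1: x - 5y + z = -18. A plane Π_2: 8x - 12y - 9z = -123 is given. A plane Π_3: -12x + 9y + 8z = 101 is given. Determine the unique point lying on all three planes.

(0, 5, 7)

Solving the 3×3 linear system x - 5y + z = -18, 8x - 12y - 9z = -123, -12x + 9y + 8z = 101 (e.g. by elimination or Cramer's rule, determinant = -307) gives (0, 5, 7).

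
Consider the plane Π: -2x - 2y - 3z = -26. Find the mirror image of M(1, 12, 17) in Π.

λ = (n·M − d)/|n|² = (-77 − (-26))/17 = -3.
Reflection = M − 2λn = (1, 12, 17) − (-6)·(-2, -2, -3) = (-11, 0, -1).

(-11, 0, -1)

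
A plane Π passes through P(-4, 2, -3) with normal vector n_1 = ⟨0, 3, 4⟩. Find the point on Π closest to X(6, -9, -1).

(6, -6, 3)

Π: n_1·r = n_1·P gives 3y + 4z = -6.
Foot = X − λn with λ = (n·X − d)/|n|² = (-31 − (-6))/25 = -1.
Foot = (6, -9, -1) − (-1)·(0, 3, 4) = (6, -6, 3).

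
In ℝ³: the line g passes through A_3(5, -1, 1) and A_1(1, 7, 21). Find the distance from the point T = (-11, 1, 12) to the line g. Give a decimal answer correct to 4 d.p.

A direction vector for g is A_1 − A_3 = (-4, 8, 20).
Taking (5, -1, 1) on g with direction v = (-4, 8, 20): w = T − (5, -1, 1) = (-16, 2, 11), and w × v = (-48, 276, -120).
Distance = |w × v| / |v| = √92880 / √480 ≈ 13.9104.

13.9104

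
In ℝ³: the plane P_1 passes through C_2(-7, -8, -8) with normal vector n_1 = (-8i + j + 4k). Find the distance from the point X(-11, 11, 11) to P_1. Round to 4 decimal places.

14.1111

P_1: n_1·r = n_1·C_2 gives -8x + y + 4z = 16.
n·X − d = (-8)·(-11) + (1)·(11) + (4)·(11) − 16 = 127; |n| = √81.
Distance = |127| / √81 = 127/√81 ≈ 14.1111.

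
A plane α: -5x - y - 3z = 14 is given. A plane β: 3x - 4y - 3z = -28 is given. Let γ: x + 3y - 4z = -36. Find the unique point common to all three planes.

Solving the 3×3 linear system -5x - y - 3z = 14, 3x - 4y - 3z = -28, x + 3y - 4z = -36 (e.g. by elimination or Cramer's rule, determinant = -173) gives (-6, -2, 6).

(-6, -2, 6)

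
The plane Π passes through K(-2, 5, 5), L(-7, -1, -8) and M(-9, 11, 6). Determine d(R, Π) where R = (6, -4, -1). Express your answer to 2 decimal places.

1.03

KL = (-5, -6, -13), KM = (-7, 6, 1); a normal to Π is KL × KM = (72, 96, -72).
Using K: Π has equation 72x + 96y - 72z = -24.
n·R − d = (72)·(6) + (96)·(-4) + (-72)·(-1) − (-24) = 144; |n| = √19584.
Distance = |144| / √19584 = 144/√19584 ≈ 1.03.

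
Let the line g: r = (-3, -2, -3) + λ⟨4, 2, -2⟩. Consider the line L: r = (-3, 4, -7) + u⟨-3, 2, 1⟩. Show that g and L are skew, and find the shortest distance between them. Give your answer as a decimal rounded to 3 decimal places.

2.864

Common perpendicular direction n = (4, 2, -2) × (-3, 2, 1) = (6, 2, 14).
With w = (-3, 4, -7) − (-3, -2, -3) = (0, 6, -4), w · n = -44.
Since n ≠ 0 the lines are not parallel, and w · n = -44 ≠ 0 so they do not intersect; hence they are skew.
Distance = |w · n| / |n| = |-44| / √236 ≈ 2.864.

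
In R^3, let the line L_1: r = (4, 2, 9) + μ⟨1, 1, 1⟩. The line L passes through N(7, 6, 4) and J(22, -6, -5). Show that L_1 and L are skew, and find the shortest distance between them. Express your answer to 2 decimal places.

6.62

A direction vector for L is J − N = (15, -12, -9).
Common perpendicular direction n = (1, 1, 1) × (15, -12, -9) = (3, 24, -27).
With w = (7, 6, 4) − (4, 2, 9) = (3, 4, -5), w · n = 240.
Since n ≠ 0 the lines are not parallel, and w · n = 240 ≠ 0 so they do not intersect; hence they are skew.
Distance = |w · n| / |n| = |240| / √1314 ≈ 6.62.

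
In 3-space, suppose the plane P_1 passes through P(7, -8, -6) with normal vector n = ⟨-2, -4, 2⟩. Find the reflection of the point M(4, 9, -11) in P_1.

(-8, -15, 1)

P_1: n·r = n·P gives -2x - 4y + 2z = 6.
λ = (n·M − d)/|n|² = (-66 − 6)/24 = -3.
Reflection = M − 2λn = (4, 9, -11) − (-6)·(-2, -4, 2) = (-8, -15, 1).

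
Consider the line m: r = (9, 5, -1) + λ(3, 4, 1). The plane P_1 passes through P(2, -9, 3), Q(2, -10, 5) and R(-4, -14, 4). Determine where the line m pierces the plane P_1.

(0, -7, -4)

PQ = (0, -1, 2), PR = (-6, -5, 1); a normal to P_1 is PQ × PR = (9, -12, -6).
Using P: P_1 has equation 9x - 12y - 6z = 108.
Substitute r = (9, 5, -1) + t(3, 4, 1) into the plane: 27 + (-27)t = 108, so t = -3.
Intersection: (9, 5, -1) + (-3)·(3, 4, 1) = (0, -7, -4).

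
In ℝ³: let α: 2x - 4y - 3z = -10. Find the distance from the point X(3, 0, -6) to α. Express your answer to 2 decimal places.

n·X − d = (2)·(3) + (-4)·(0) + (-3)·(-6) − (-10) = 34; |n| = √29.
Distance = |34| / √29 = 34/√29 ≈ 6.31.

6.31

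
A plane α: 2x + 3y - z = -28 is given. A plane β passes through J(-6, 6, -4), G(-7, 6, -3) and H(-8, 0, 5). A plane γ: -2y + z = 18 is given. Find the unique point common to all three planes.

(-2, -6, 6)

JG = (-1, 0, 1), JH = (-2, -6, 9); a normal to β is JG × JH = (6, 7, 6).
Using J: β has equation 6x + 7y + 6z = -18.
Solving the 3×3 linear system 2x + 3y - z = -28, 6x + 7y + 6z = -18, -2y + z = 18 (e.g. by elimination or Cramer's rule, determinant = 32) gives (-2, -6, 6).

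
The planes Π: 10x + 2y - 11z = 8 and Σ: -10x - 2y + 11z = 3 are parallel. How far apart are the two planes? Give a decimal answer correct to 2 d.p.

Rescale Σ by 1/(-1): 10x + 2y - 11z = -3. Then distance = |8 − (-3)| / √225 ≈ 0.73.

0.73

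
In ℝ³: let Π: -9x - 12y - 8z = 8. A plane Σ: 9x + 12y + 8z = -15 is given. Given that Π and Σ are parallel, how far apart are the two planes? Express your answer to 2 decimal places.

Rescale Σ by 1/(-1): -9x - 12y - 8z = 15. Then distance = |8 − 15| / √289 ≈ 0.41.

0.41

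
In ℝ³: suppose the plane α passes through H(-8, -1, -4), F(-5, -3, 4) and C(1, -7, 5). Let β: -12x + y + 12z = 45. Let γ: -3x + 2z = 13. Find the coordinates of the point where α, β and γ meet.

(-5, -3, -1)

HF = (3, -2, 8), HC = (9, -6, 9); a normal to α is HF × HC = (30, 45, 0).
Using H: α has equation 30x + 45y = -285.
Solving the 3×3 linear system 30x + 45y = -285, -12x + y + 12z = 45, -3x + 2z = 13 (e.g. by elimination or Cramer's rule, determinant = -480) gives (-5, -3, -1).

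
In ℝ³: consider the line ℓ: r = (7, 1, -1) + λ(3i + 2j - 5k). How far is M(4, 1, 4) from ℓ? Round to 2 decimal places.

1.89

Taking (7, 1, -1) on ℓ with direction v = (3, 2, -5): w = M − (7, 1, -1) = (-3, 0, 5), and w × v = (-10, 0, -6).
Distance = |w × v| / |v| = √136 / √38 ≈ 1.89.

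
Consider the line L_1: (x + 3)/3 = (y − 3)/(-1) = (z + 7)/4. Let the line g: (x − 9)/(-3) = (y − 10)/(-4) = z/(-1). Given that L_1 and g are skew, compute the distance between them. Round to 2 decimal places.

L_1 has direction (3, -1, 4) through (-3, 3, -7).
g has direction (-3, -4, -1) through (9, 10, 0).
Common perpendicular direction n = (3, -1, 4) × (-3, -4, -1) = (17, -9, -15).
With w = (9, 10, 0) − (-3, 3, -7) = (12, 7, 7), w · n = 36.
Distance = |w · n| / |n| = |36| / √595 ≈ 1.48.

1.48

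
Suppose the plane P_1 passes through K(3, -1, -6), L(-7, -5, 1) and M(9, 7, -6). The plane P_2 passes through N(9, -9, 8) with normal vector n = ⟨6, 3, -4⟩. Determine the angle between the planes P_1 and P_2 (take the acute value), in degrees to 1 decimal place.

88.9

KL = (-10, -4, 7), KM = (6, 8, 0); a normal to P_1 is KL × KM = (-56, 42, -56).
Using K: P_1 has equation -56x + 42y - 56z = 126.
P_2: n·r = n·N gives 6x + 3y - 4z = -5.
cos θ = |n₁·n₂| / (|n₁||n₂|) = |14| / (√8036 · √61).
θ = arccos(0.02000) ≈ 88.9°.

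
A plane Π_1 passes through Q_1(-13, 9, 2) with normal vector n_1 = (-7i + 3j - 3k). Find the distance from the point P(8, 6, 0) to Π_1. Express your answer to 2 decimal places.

18.33

Π_1: n_1·r = n_1·Q_1 gives -7x + 3y - 3z = 112.
n·P − d = (-7)·(8) + (3)·(6) + (-3)·(0) − 112 = -150; |n| = √67.
Distance = |-150| / √67 = 150/√67 ≈ 18.33.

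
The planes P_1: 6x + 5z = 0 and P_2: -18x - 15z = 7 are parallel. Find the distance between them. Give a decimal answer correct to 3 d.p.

0.299

Rescale P_2 by 1/(-3): 6x + 5z = -7/3. Then distance = |0 − (-7/3)| / √61 ≈ 0.299.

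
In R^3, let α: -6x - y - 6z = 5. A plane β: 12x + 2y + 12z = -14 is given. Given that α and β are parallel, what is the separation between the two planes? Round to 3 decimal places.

Rescale β by 1/(-2): -6x - y - 6z = 7. Then distance = |5 − 7| / √73 ≈ 0.234.

0.234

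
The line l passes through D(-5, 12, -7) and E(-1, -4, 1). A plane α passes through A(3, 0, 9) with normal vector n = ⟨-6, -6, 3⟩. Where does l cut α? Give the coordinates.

A direction vector for l is E − D = (4, -16, 8).
α: n·r = n·A gives -6x - 6y + 3z = 9.
Substitute r = (-5, 12, -7) + t(4, -16, 8) into the plane: -63 + 96t = 9, so t = 3/4.
Intersection: (-5, 12, -7) + (3/4)·(4, -16, 8) = (-2, 0, -1).

(-2, 0, -1)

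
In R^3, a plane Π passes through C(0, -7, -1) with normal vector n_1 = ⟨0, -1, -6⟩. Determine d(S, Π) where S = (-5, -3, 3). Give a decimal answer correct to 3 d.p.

4.603

Π: n_1·r = n_1·C gives -y - 6z = 13.
n·S − d = (0)·(-5) + (-1)·(-3) + (-6)·(3) − 13 = -28; |n| = √37.
Distance = |-28| / √37 = 28/√37 ≈ 4.603.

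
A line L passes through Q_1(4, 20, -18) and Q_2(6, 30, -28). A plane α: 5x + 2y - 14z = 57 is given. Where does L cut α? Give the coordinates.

(1, 5, -3)

A direction vector for L is Q_2 − Q_1 = (2, 10, -10).
Substitute r = (4, 20, -18) + t(2, 10, -10) into the plane: 312 + 170t = 57, so t = -3/2.
Intersection: (4, 20, -18) + (-3/2)·(2, 10, -10) = (1, 5, -3).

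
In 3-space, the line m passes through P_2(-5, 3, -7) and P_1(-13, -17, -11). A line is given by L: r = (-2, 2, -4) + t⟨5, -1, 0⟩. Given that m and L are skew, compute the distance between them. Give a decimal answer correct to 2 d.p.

A direction vector for m is P_1 − P_2 = (-8, -20, -4).
Common perpendicular direction n = (-8, -20, -4) × (5, -1, 0) = (-4, -20, 108).
With w = (-2, 2, -4) − (-5, 3, -7) = (3, -1, 3), w · n = 332.
Distance = |w · n| / |n| = |332| / √12080 ≈ 3.02.

3.02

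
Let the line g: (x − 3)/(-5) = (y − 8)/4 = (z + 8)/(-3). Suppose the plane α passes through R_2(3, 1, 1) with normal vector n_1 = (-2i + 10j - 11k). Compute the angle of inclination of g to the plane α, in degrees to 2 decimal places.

51.49

g has direction (-5, 4, -3) through (3, 8, -8).
α: n_1·r = n_1·R_2 gives -2x + 10y - 11z = -7.
sin θ = |n·v| / (|n||v|) = |83| / (√225 · √50) = 0.78253.
θ ≈ 51.49°.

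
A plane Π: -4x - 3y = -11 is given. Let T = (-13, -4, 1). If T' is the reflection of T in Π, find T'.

λ = (n·T − d)/|n|² = (64 − (-11))/25 = 3.
Reflection = T − 2λn = (-13, -4, 1) − 6·(-4, -3, 0) = (11, 14, 1).

(11, 14, 1)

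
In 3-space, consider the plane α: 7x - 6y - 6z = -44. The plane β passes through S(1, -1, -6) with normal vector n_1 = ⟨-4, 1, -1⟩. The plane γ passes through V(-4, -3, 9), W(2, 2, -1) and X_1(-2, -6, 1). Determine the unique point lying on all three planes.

β: n_1·r = n_1·S gives -4x + y - z = 1.
VW = (6, 5, -10), VX_1 = (2, -3, -8); a normal to γ is VW × VX_1 = (-70, 28, -28).
Using V: γ has equation -70x + 28y - 28z = -56.
Solving the 3×3 linear system 7x - 6y - 6z = -44, -4x + y - z = 1, -70x + 28y - 28z = -56 (e.g. by elimination or Cramer's rule, determinant = 504) gives (-2, -1, 6).

(-2, -1, 6)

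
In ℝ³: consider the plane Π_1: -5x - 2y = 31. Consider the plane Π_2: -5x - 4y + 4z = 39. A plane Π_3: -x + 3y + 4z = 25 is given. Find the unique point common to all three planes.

(-7, 2, 3)

Solving the 3×3 linear system -5x - 2y = 31, -5x - 4y + 4z = 39, -x + 3y + 4z = 25 (e.g. by elimination or Cramer's rule, determinant = 108) gives (-7, 2, 3).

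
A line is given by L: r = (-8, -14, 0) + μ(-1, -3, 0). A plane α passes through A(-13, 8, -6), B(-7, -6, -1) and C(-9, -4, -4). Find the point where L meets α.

AB = (6, -14, 5), AC = (4, -12, 2); a normal to α is AB × AC = (32, 8, -16).
Using A: α has equation 32x + 8y - 16z = -256.
Substitute r = (-8, -14, 0) + t(-1, -3, 0) into the plane: -368 + (-56)t = -256, so t = -2.
Intersection: (-8, -14, 0) + (-2)·(-1, -3, 0) = (-6, -8, 0).

(-6, -8, 0)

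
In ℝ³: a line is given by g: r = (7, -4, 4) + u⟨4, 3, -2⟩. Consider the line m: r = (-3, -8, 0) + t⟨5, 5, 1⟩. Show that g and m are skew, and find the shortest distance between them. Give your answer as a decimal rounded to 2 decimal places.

Common perpendicular direction n = (4, 3, -2) × (5, 5, 1) = (13, -14, 5).
With w = (-3, -8, 0) − (7, -4, 4) = (-10, -4, -4), w · n = -94.
Since n ≠ 0 the lines are not parallel, and w · n = -94 ≠ 0 so they do not intersect; hence they are skew.
Distance = |w · n| / |n| = |-94| / √390 ≈ 4.76.

4.76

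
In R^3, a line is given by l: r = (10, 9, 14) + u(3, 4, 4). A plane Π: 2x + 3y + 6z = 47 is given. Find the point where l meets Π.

Substitute r = (10, 9, 14) + t(3, 4, 4) into the plane: 131 + 42t = 47, so t = -2.
Intersection: (10, 9, 14) + (-2)·(3, 4, 4) = (4, 1, 6).

(4, 1, 6)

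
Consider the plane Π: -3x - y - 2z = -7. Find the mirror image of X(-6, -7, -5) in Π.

λ = (n·X − d)/|n|² = (35 − (-7))/14 = 3.
Reflection = X − 2λn = (-6, -7, -5) − 6·(-3, -1, -2) = (12, -1, 7).

(12, -1, 7)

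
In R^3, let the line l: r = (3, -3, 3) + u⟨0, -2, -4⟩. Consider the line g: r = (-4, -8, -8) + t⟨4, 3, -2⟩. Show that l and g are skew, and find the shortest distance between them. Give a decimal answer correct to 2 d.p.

Common perpendicular direction n = (0, -2, -4) × (4, 3, -2) = (16, -16, 8).
With w = (-4, -8, -8) − (3, -3, 3) = (-7, -5, -11), w · n = -120.
Since n ≠ 0 the lines are not parallel, and w · n = -120 ≠ 0 so they do not intersect; hence they are skew.
Distance = |w · n| / |n| = |-120| / √576 ≈ 5.00.

5.00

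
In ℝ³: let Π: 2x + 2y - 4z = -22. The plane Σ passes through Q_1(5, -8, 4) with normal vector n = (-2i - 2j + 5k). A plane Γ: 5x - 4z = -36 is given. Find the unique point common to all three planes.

Σ: n·r = n·Q_1 gives -2x - 2y + 5z = 26.
Solving the 3×3 linear system 2x + 2y - 4z = -22, -2x - 2y + 5z = 26, 5x - 4z = -36 (e.g. by elimination or Cramer's rule, determinant = 10) gives (-4, 1, 4).

(-4, 1, 4)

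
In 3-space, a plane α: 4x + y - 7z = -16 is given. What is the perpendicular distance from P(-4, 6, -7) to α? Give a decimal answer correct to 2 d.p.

6.77

n·P − d = (4)·(-4) + (1)·(6) + (-7)·(-7) − (-16) = 55; |n| = √66.
Distance = |55| / √66 = 55/√66 ≈ 6.77.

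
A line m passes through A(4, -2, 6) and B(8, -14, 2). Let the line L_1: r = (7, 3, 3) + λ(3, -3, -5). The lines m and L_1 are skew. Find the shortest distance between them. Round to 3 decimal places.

2.064

A direction vector for m is B − A = (4, -12, -4).
Common perpendicular direction n = (4, -12, -4) × (3, -3, -5) = (48, 8, 24).
With w = (7, 3, 3) − (4, -2, 6) = (3, 5, -3), w · n = 112.
Distance = |w · n| / |n| = |112| / √2944 ≈ 2.064.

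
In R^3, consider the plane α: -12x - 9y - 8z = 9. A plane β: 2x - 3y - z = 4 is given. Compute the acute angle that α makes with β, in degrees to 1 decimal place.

80.0

cos θ = |n₁·n₂| / (|n₁||n₂|) = |11| / (√289 · √14).
θ = arccos(0.17293) ≈ 80.0°.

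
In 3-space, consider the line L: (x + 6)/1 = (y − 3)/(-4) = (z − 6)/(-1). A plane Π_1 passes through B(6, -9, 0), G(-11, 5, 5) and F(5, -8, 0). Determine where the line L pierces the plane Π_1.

L has direction (1, -4, -1) through (-6, 3, 6).
BG = (-17, 14, 5), BF = (-1, 1, 0); a normal to Π_1 is BG × BF = (-5, -5, -3).
Using B: Π_1 has equation -5x - 5y - 3z = 15.
Substitute r = (-6, 3, 6) + t(1, -4, -1) into the plane: -3 + 18t = 15, so t = 1.
Intersection: (-6, 3, 6) + 1·(1, -4, -1) = (-5, -1, 5).

(-5, -1, 5)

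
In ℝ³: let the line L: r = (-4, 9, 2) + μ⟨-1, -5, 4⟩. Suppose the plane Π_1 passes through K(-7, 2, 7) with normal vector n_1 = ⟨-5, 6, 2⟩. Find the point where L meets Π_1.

Π_1: n_1·r = n_1·K gives -5x + 6y + 2z = 61.
Substitute r = (-4, 9, 2) + t(-1, -5, 4) into the plane: 78 + (-17)t = 61, so t = 1.
Intersection: (-4, 9, 2) + 1·(-1, -5, 4) = (-5, 4, 6).

(-5, 4, 6)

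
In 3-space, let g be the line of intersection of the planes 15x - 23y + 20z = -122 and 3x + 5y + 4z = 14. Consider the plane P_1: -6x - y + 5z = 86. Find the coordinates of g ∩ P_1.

(-10, 4, 6)

Direction of g: (15, -23, 20) × (3, 5, 4) = (-192, 0, 144).
A point on g: solving the two plane equations with x = -22 gives (-22, 4, 15).
Substitute r = (-22, 4, 15) + t(-192, 0, 144) into the plane: 203 + 1872t = 86, so t = -1/16.
Intersection: (-22, 4, 15) + (-1/16)·(-192, 0, 144) = (-10, 4, 6).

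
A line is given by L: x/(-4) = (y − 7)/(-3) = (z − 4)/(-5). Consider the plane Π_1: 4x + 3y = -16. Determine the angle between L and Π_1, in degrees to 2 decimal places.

L has direction (-4, -3, -5) through (0, 7, 4).
sin θ = |n·v| / (|n||v|) = |-25| / (√25 · √50) = 0.70711.
θ ≈ 45.00°.

45.00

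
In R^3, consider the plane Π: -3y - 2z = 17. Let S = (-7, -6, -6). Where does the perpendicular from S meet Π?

Foot = S − λn with λ = (n·S − d)/|n|² = (30 − 17)/13 = 1.
Foot = (-7, -6, -6) − 1·(0, -3, -2) = (-7, -3, -4).

(-7, -3, -4)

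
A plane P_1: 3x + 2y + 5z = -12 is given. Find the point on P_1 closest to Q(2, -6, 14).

(-4, -10, 4)

Foot = Q − λn with λ = (n·Q − d)/|n|² = (64 − (-12))/38 = 2.
Foot = (2, -6, 14) − 2·(3, 2, 5) = (-4, -10, 4).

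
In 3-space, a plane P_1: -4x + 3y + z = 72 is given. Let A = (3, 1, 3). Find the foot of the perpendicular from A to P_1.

(-9, 10, 6)

Foot = A − λn with λ = (n·A − d)/|n|² = (-6 − 72)/26 = -3.
Foot = (3, 1, 3) − (-3)·(-4, 3, 1) = (-9, 10, 6).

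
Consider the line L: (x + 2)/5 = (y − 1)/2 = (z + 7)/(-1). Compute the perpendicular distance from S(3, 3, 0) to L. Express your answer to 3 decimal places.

L has direction (5, 2, -1) through (-2, 1, -7).
Taking (-2, 1, -7) on L with direction v = (5, 2, -1): w = S − (-2, 1, -7) = (5, 2, 7), and w × v = (-16, 40, 0).
Distance = |w × v| / |v| = √1856 / √30 ≈ 7.866.

7.866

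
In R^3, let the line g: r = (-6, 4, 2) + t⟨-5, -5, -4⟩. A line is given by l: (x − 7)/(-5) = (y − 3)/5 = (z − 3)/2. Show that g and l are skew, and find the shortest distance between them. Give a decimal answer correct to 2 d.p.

l has direction (-5, 5, 2) through (7, 3, 3).
Common perpendicular direction n = (-5, -5, -4) × (-5, 5, 2) = (10, 30, -50).
With w = (7, 3, 3) − (-6, 4, 2) = (13, -1, 1), w · n = 50.
Since n ≠ 0 the lines are not parallel, and w · n = 50 ≠ 0 so they do not intersect; hence they are skew.
Distance = |w · n| / |n| = |50| / √3500 ≈ 0.85.

0.85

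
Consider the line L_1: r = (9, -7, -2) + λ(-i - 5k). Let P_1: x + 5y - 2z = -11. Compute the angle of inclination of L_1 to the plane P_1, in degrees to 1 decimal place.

18.8

sin θ = |n·v| / (|n||v|) = |9| / (√30 · √26) = 0.32225.
θ ≈ 18.8°.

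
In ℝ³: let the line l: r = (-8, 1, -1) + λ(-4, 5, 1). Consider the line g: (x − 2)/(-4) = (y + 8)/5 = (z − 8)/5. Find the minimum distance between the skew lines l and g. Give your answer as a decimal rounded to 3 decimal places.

g has direction (-4, 5, 5) through (2, -8, 8).
Common perpendicular direction n = (-4, 5, 1) × (-4, 5, 5) = (20, 16, 0).
With w = (2, -8, 8) − (-8, 1, -1) = (10, -9, 9), w · n = 56.
Distance = |w · n| / |n| = |56| / √656 ≈ 2.186.

2.186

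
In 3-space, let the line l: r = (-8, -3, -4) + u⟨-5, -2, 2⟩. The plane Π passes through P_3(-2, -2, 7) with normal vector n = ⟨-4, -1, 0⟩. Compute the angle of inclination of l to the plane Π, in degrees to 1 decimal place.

68.3

Π: n·r = n·P_3 gives -4x - y = 10.
sin θ = |n·v| / (|n||v|) = |22| / (√17 · √33) = 0.92884.
θ ≈ 68.3°.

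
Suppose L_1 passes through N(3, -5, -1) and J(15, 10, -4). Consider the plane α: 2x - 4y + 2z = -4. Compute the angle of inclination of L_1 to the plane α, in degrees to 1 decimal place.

A direction vector for L_1 is J − N = (12, 15, -3).
sin θ = |n·v| / (|n||v|) = |-42| / (√24 · √378) = 0.44096.
θ ≈ 26.2°.

26.2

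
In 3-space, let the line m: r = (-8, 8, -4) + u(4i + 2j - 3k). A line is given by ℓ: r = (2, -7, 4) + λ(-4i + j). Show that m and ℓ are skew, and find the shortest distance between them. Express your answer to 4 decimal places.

3.1334

Common perpendicular direction n = (4, 2, -3) × (-4, 1, 0) = (3, 12, 12).
With w = (2, -7, 4) − (-8, 8, -4) = (10, -15, 8), w · n = -54.
Since n ≠ 0 the lines are not parallel, and w · n = -54 ≠ 0 so they do not intersect; hence they are skew.
Distance = |w · n| / |n| = |-54| / √297 ≈ 3.1334.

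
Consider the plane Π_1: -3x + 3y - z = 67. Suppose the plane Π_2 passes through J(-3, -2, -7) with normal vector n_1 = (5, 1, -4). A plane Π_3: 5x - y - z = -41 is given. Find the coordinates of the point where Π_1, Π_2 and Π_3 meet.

(-8, 11, -10)

Π_2: n_1·r = n_1·J gives 5x + y - 4z = 11.
Solving the 3×3 linear system -3x + 3y - z = 67, 5x + y - 4z = 11, 5x - y - z = -41 (e.g. by elimination or Cramer's rule, determinant = -20) gives (-8, 11, -10).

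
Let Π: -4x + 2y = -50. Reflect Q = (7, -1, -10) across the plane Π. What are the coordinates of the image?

λ = (n·Q − d)/|n|² = (-30 − (-50))/20 = 1.
Reflection = Q − 2λn = (7, -1, -10) − 2·(-4, 2, 0) = (15, -5, -10).

(15, -5, -10)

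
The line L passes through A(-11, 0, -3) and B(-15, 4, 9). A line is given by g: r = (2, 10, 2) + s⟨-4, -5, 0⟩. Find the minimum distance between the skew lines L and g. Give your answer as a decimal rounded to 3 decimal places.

A direction vector for L is B − A = (-4, 4, 12).
Common perpendicular direction n = (-4, 4, 12) × (-4, -5, 0) = (60, -48, 36).
With w = (2, 10, 2) − (-11, 0, -3) = (13, 10, 5), w · n = 480.
Distance = |w · n| / |n| = |480| / √7200 ≈ 5.657.

5.657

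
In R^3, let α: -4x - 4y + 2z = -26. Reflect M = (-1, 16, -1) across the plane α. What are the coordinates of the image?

λ = (n·M − d)/|n|² = (-62 − (-26))/36 = -1.
Reflection = M − 2λn = (-1, 16, -1) − (-2)·(-4, -4, 2) = (-9, 8, 3).

(-9, 8, 3)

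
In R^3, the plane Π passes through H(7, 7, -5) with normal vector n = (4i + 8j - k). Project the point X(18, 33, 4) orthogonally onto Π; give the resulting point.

(6, 9, 7)

Π: n·r = n·H gives 4x + 8y - z = 89.
Foot = X − λn with λ = (n·X − d)/|n|² = (332 − 89)/81 = 3.
Foot = (18, 33, 4) − 3·(4, 8, -1) = (6, 9, 7).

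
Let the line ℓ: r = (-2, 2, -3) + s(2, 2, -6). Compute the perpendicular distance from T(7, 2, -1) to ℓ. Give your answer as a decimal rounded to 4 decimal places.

9.1751

Taking (-2, 2, -3) on ℓ with direction v = (2, 2, -6): w = T − (-2, 2, -3) = (9, 0, 2), and w × v = (-4, 58, 18).
Distance = |w × v| / |v| = √3704 / √44 ≈ 9.1751.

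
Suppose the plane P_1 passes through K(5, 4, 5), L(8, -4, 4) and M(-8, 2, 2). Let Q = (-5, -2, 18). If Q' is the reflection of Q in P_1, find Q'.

(1, 4, -12)

KL = (3, -8, -1), KM = (-13, -2, -3); a normal to P_1 is KL × KM = (22, 22, -110).
Using K: P_1 has equation 22x + 22y - 110z = -352.
λ = (n·Q − d)/|n|² = (-2134 − (-352))/13068 = -3/22.
Reflection = Q − 2λn = (-5, -2, 18) − (-3/11)·(22, 22, -110) = (1, 4, -12).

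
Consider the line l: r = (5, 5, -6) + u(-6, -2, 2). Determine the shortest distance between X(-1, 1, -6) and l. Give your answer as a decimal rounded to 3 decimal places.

Taking (5, 5, -6) on l with direction v = (-6, -2, 2): w = X − (5, 5, -6) = (-6, -4, 0), and w × v = (-8, 12, -12).
Distance = |w × v| / |v| = √352 / √44 ≈ 2.828.

2.828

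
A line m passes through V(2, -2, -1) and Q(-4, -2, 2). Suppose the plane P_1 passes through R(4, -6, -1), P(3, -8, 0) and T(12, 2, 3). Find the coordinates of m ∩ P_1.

A direction vector for m is Q − V = (-6, 0, 3).
RP = (-1, -2, 1), RT = (8, 8, 4); a normal to P_1 is RP × RT = (-16, 12, 8).
Using R: P_1 has equation -16x + 12y + 8z = -144.
Substitute r = (2, -2, -1) + t(-6, 0, 3) into the plane: -64 + 120t = -144, so t = -2/3.
Intersection: (2, -2, -1) + (-2/3)·(-6, 0, 3) = (6, -2, -3).

(6, -2, -3)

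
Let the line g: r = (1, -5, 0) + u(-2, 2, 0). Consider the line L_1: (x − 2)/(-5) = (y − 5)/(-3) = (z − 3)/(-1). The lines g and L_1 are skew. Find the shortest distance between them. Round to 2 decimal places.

L_1 has direction (-5, -3, -1) through (2, 5, 3).
Common perpendicular direction n = (-2, 2, 0) × (-5, -3, -1) = (-2, -2, 16).
With w = (2, 5, 3) − (1, -5, 0) = (1, 10, 3), w · n = 26.
Distance = |w · n| / |n| = |26| / √264 ≈ 1.60.

1.60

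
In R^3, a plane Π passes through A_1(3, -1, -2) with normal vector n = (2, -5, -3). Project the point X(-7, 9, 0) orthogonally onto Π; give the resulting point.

(-3, -1, -6)

Π: n·r = n·A_1 gives 2x - 5y - 3z = 17.
Foot = X − λn with λ = (n·X − d)/|n|² = (-59 − 17)/38 = -2.
Foot = (-7, 9, 0) − (-2)·(2, -5, -3) = (-3, -1, -6).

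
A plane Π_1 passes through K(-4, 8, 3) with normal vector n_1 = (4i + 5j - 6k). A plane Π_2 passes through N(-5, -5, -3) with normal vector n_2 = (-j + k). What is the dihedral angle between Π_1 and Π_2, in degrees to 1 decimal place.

27.6

Π_1: n_1·r = n_1·K gives 4x + 5y - 6z = 6.
Π_2: n_2·r = n_2·N gives -y + z = 2.
cos θ = |n₁·n₂| / (|n₁||n₂|) = |-11| / (√77 · √2).
θ = arccos(0.88641) ≈ 27.6°.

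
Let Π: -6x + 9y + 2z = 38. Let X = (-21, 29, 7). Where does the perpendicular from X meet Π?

Foot = X − λn with λ = (n·X − d)/|n|² = (401 − 38)/121 = 3.
Foot = (-21, 29, 7) − 3·(-6, 9, 2) = (-3, 2, 1).

(-3, 2, 1)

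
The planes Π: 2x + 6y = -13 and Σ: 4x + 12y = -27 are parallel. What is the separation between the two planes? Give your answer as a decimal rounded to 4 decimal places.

0.0791

Rescale Σ by 1/2: 2x + 6y = -27/2. Then distance = |-13 − (-27/2)| / √40 ≈ 0.0791.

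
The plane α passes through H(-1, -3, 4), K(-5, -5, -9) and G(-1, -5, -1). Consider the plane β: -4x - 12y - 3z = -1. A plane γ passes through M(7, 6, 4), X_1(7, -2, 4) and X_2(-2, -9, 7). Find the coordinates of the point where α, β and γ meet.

HK = (-4, -2, -13), HG = (0, -2, -5); a normal to α is HK × HG = (-16, -20, 8).
Using H: α has equation -16x - 20y + 8z = 108.
MX_1 = (0, -8, 0), MX_2 = (-9, -15, 3); a normal to γ is MX_1 × MX_2 = (-24, 0, -72).
Using M: γ has equation -24x - 72z = -456.
Solving the 3×3 linear system -16x - 20y + 8z = 108, -4x - 12y - 3z = -1, -24x - 72z = -456 (e.g. by elimination or Cramer's rule, determinant = -11808) gives (-2, -1, 7).

(-2, -1, 7)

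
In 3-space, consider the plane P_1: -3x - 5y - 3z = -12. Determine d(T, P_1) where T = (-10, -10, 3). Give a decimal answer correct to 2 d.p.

n·T − d = (-3)·(-10) + (-5)·(-10) + (-3)·(3) − (-12) = 83; |n| = √43.
Distance = |83| / √43 = 83/√43 ≈ 12.66.

12.66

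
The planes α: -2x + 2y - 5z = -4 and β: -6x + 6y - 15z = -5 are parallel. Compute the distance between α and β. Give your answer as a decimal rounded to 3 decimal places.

Rescale β by 1/3: -2x + 2y - 5z = -5/3. Then distance = |-4 − (-5/3)| / √33 ≈ 0.406.

0.406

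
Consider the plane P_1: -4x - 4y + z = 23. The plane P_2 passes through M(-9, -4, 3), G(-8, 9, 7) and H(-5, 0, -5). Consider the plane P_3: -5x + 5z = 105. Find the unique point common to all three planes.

MG = (1, 13, 4), MH = (4, 4, -8); a normal to P_2 is MG × MH = (-120, 24, -48).
Using M: P_2 has equation -120x + 24y - 48z = 840.
Solving the 3×3 linear system -4x - 4y + z = 23, -120x + 24y - 48z = 840, -5x + 5z = 105 (e.g. by elimination or Cramer's rule, determinant = -3720) gives (-10, 7, 11).

(-10, 7, 11)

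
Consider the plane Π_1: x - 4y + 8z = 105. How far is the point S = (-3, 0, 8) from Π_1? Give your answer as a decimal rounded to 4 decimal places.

n·S − d = (1)·(-3) + (-4)·(0) + (8)·(8) − 105 = -44; |n| = √81.
Distance = |-44| / √81 = 44/√81 ≈ 4.8889.

4.8889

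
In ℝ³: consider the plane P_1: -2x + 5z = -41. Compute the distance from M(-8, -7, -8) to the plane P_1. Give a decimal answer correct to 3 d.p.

n·M − d = (-2)·(-8) + (0)·(-7) + (5)·(-8) − (-41) = 17; |n| = √29.
Distance = |17| / √29 = 17/√29 ≈ 3.157.

3.157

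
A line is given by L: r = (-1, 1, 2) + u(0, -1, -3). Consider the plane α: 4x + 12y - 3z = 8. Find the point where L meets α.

Substitute r = (-1, 1, 2) + t(0, -1, -3) into the plane: 2 + (-3)t = 8, so t = -2.
Intersection: (-1, 1, 2) + (-2)·(0, -1, -3) = (-1, 3, 8).

(-1, 3, 8)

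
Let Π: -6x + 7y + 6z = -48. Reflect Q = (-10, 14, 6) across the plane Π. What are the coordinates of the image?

(14, -14, -18)

λ = (n·Q − d)/|n|² = (194 − (-48))/121 = 2.
Reflection = Q − 2λn = (-10, 14, 6) − 4·(-6, 7, 6) = (14, -14, -18).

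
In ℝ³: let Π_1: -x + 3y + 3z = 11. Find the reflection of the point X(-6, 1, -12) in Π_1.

λ = (n·X − d)/|n|² = (-27 − 11)/19 = -2.
Reflection = X − 2λn = (-6, 1, -12) − (-4)·(-1, 3, 3) = (-10, 13, 0).

(-10, 13, 0)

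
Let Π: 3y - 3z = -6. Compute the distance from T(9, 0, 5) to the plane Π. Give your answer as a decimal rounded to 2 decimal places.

n·T − d = (0)·(9) + (3)·(0) + (-3)·(5) − (-6) = -9; |n| = √18.
Distance = |-9| / √18 = 9/√18 ≈ 2.12.

2.12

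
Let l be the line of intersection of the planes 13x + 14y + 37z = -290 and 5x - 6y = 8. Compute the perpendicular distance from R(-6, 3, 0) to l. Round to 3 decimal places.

Direction of l: (13, 14, 37) × (5, -6, 0) = (222, 185, -148).
A point on l: solving the two plane equations with x = -2 gives (-2, -3, -6).
Taking (-2, -3, -6) on l with direction v = (222, 185, -148): w = R − (-2, -3, -6) = (-4, 6, 6), and w × v = (-1998, 740, -2072).
Distance = |w × v| / |v| = √8832788 / √105413 ≈ 9.154.

9.154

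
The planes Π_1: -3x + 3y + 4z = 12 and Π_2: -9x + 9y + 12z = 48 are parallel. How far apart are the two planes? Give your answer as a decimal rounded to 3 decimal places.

Rescale Π_2 by 1/3: -3x + 3y + 4z = 16. Then distance = |12 − 16| / √34 ≈ 0.686.

0.686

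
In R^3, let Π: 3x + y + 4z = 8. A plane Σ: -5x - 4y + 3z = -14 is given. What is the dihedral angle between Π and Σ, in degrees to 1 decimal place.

78.8

cos θ = |n₁·n₂| / (|n₁||n₂|) = |-7| / (√26 · √50).
θ = arccos(0.19415) ≈ 78.8°.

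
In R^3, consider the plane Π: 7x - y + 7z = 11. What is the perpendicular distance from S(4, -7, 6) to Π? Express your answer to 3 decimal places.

6.633

n·S − d = (7)·(4) + (-1)·(-7) + (7)·(6) − 11 = 66; |n| = √99.
Distance = |66| / √99 = 66/√99 ≈ 6.633.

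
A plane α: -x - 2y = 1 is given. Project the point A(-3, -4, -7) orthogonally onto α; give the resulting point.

Foot = A − λn with λ = (n·A − d)/|n|² = (11 − 1)/5 = 2.
Foot = (-3, -4, -7) − 2·(-1, -2, 0) = (-1, 0, -7).

(-1, 0, -7)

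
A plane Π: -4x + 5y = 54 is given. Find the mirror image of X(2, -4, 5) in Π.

λ = (n·X − d)/|n|² = (-28 − 54)/41 = -2.
Reflection = X − 2λn = (2, -4, 5) − (-4)·(-4, 5, 0) = (-14, 16, 5).

(-14, 16, 5)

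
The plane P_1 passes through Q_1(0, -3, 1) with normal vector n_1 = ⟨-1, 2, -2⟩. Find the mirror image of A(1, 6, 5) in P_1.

(3, 2, 9)

P_1: n_1·r = n_1·Q_1 gives -x + 2y - 2z = -8.
λ = (n·A − d)/|n|² = (1 − (-8))/9 = 1.
Reflection = A − 2λn = (1, 6, 5) − 2·(-1, 2, -2) = (3, 2, 9).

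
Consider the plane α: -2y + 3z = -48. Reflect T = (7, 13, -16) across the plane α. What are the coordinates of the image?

(7, 5, -4)

λ = (n·T − d)/|n|² = (-74 − (-48))/13 = -2.
Reflection = T − 2λn = (7, 13, -16) − (-4)·(0, -2, 3) = (7, 5, -4).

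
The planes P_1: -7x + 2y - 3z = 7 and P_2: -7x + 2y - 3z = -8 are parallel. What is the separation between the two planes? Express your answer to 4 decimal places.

Same normal n = (-7, 2, -3) with |n| = √62; distance = |7 − (-8)| / |n| = 15/√62 ≈ 1.9050.

1.9050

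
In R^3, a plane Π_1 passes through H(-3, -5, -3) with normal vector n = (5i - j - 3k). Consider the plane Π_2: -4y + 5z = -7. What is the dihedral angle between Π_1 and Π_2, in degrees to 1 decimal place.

73.1

Π_1: n·r = n·H gives 5x - y - 3z = -1.
cos θ = |n₁·n₂| / (|n₁||n₂|) = |-11| / (√35 · √41).
θ = arccos(0.29038) ≈ 73.1°.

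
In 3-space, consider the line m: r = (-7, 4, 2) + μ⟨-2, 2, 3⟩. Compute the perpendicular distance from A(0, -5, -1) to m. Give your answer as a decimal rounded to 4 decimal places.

Taking (-7, 4, 2) on m with direction v = (-2, 2, 3): w = A − (-7, 4, 2) = (7, -9, -3), and w × v = (-21, -15, -4).
Distance = |w × v| / |v| = √682 / √17 ≈ 6.3338.

6.3338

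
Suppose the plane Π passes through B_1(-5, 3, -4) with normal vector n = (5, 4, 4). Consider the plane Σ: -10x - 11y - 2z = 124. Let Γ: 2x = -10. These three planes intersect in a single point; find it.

(-5, -8, 7)

Π: n·r = n·B_1 gives 5x + 4y + 4z = -29.
Solving the 3×3 linear system 5x + 4y + 4z = -29, -10x - 11y - 2z = 124, 2x = -10 (e.g. by elimination or Cramer's rule, determinant = 72) gives (-5, -8, 7).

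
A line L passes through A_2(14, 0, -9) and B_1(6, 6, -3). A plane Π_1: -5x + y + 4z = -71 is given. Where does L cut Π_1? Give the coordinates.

A direction vector for L is B_1 − A_2 = (-8, 6, 6).
Substitute r = (14, 0, -9) + t(-8, 6, 6) into the plane: -106 + 70t = -71, so t = 1/2.
Intersection: (14, 0, -9) + (1/2)·(-8, 6, 6) = (10, 3, -6).

(10, 3, -6)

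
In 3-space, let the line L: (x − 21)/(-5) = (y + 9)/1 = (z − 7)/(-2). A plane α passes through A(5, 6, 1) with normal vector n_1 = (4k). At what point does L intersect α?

(6, -6, 1)

L has direction (-5, 1, -2) through (21, -9, 7).
α: n_1·r = n_1·A gives 4z = 4.
Substitute r = (21, -9, 7) + t(-5, 1, -2) into the plane: 28 + (-8)t = 4, so t = 3.
Intersection: (21, -9, 7) + 3·(-5, 1, -2) = (6, -6, 1).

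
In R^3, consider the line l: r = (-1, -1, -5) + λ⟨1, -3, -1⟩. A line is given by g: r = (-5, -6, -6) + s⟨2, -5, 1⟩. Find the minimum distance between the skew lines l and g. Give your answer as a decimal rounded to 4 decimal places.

Common perpendicular direction n = (1, -3, -1) × (2, -5, 1) = (-8, -3, 1).
With w = (-5, -6, -6) − (-1, -1, -5) = (-4, -5, -1), w · n = 46.
Distance = |w · n| / |n| = |46| / √74 ≈ 5.3474.

5.3474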